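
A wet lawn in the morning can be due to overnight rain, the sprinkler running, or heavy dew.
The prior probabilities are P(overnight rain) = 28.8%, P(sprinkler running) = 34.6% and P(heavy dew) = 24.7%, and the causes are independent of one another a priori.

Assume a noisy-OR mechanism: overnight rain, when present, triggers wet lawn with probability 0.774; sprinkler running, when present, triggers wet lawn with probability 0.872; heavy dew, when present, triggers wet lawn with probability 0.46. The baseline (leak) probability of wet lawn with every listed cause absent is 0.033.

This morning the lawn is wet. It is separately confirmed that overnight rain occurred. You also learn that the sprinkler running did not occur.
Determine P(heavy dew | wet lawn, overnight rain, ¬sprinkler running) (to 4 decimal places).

Under noisy-OR, P(wet lawn | causes) = 1 − (1−0.033)·∏(1−qᵢ) over the active causes.
P(wet lawn | overnight rain, ¬sprinkler running) = 0.781458×0.753 + 0.881987×0.247 = 0.588438 + 0.217851 = 0.806289
Restricting to configurations with heavy dew present: 0.881987×0.247 = 0.217851.
P(heavy dew | wet lawn, overnight rain, ¬sprinkler running) = 0.217851 / 0.806289 ≈ 0.2702

P(heavy dew | wet lawn, overnight rain, ¬sprinkler running) ≈ 0.2702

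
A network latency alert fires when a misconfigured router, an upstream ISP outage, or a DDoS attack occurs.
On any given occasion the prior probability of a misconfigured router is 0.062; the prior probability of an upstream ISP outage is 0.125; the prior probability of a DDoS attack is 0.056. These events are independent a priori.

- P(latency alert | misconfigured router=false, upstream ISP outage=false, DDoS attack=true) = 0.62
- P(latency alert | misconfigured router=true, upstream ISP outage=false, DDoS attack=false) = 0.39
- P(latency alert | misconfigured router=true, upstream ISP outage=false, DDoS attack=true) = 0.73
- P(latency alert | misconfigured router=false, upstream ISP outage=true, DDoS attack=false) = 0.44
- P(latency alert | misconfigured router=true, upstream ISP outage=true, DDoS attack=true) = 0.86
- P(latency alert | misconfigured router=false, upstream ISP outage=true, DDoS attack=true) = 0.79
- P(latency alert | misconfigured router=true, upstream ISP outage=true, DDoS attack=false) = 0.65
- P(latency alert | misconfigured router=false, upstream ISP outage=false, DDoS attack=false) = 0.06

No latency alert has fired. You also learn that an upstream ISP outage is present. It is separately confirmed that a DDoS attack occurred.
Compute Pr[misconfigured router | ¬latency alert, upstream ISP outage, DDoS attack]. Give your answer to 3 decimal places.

Enumerate both values of misconfigured router and weight by the priors:
  P(¬latency alert | upstream ISP outage, DDoS attack) = 0.21·0.938 + 0.14·0.062
        = 0.196980 + 0.008680 = 0.205660
Keeping only the misconfigured router-present terms gives 0.008680, so
  P(misconfigured router | ¬latency alert, upstream ISP outage, DDoS attack) = 0.008680 / 0.205660 ≈ 0.042

Pr[misconfigured router | ¬latency alert, upstream ISP outage, DDoS attack] ≈ 0.042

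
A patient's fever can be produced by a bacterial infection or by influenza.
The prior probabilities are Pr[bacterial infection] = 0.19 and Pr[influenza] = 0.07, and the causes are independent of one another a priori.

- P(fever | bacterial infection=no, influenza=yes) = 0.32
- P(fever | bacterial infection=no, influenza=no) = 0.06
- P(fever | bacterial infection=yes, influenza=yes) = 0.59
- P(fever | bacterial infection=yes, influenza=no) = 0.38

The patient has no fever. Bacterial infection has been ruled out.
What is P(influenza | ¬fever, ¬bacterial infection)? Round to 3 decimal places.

P(influenza | ¬fever, ¬bacterial infection) ≈ 0.052

Sum P(¬fever|·) weighted by the priors over both values of influenza:
  P(¬fever | ¬bacterial infection) = 0.94*0.93 + 0.68*0.07
        = 0.874200 + 0.047600 = 0.921800
Keeping only the influenza-present terms gives 0.047600, so
  P(influenza | ¬fever, ¬bacterial infection) = 0.047600 / 0.921800 ≈ 0.052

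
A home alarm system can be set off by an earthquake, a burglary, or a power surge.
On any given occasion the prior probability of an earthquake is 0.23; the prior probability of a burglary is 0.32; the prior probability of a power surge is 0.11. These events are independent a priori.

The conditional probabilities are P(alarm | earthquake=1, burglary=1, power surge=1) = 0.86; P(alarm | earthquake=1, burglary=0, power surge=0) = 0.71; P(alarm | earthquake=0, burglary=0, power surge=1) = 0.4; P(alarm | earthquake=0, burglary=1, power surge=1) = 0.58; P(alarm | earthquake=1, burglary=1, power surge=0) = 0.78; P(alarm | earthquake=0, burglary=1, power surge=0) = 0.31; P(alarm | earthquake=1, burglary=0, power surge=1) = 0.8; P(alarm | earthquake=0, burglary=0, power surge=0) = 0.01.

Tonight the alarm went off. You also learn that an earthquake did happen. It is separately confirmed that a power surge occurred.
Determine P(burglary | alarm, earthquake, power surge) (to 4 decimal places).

By total probability over both values of burglary:
  P(alarm | earthquake, power surge) = 0.8×0.68 + 0.86×0.32
        = 0.544000 + 0.275200 = 0.819200
Keeping only the burglary-present terms gives 0.275200, so
  P(burglary | alarm, earthquake, power surge) = 0.275200 / 0.819200 ≈ 0.3359

P(burglary | alarm, earthquake, power surge) ≈ 0.3359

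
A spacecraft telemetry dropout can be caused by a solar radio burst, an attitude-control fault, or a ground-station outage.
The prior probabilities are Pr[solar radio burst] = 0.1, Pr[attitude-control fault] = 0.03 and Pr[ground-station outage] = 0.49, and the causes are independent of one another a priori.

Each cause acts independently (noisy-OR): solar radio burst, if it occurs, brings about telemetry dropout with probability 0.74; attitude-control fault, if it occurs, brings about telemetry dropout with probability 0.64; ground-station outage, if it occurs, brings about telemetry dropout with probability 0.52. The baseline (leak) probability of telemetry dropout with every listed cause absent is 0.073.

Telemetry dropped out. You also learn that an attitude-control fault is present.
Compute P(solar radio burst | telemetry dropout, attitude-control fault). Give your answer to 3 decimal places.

P(solar radio burst | telemetry dropout, attitude-control fault) ≈ 0.122

Under noisy-OR, P(telemetry dropout | causes) = 1 − (1−0.073)·∏(1−qᵢ) over the active causes.
P(telemetry dropout | attitude-control fault) = 0.66628×0.9×0.51 + 0.839814×0.9×0.49 + 0.913233×0.1×0.51 + 0.958352×0.1×0.49 = 0.305823 + 0.370358 + 0.046575 + 0.046959 = 0.769715
The solar radio burst-present share is 0.046575 + 0.046959 = 0.093534.
Hence the posterior is 0.093534/0.769715 ≈ 0.122.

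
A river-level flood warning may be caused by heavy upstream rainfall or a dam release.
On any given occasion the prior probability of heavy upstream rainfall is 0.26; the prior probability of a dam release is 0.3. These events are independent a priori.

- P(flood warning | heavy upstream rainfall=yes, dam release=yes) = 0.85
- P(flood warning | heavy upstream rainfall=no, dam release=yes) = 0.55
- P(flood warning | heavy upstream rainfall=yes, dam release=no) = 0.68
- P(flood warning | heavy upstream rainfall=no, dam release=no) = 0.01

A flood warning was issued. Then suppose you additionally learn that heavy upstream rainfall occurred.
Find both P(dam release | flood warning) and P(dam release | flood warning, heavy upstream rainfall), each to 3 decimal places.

P(dam release | flood warning) ≈ 0.594; P(dam release | flood warning, heavy upstream rainfall) ≈ 0.349

Weight on dam release=true, given the evidence: 0.122100 + 0.066300 = 0.188400
Denominator P(flood warning): 0.01·0.74·0.7 + 0.55·0.74·0.3 + 0.68·0.26·0.7 + 0.85·0.26·0.3 = 0.317340
P(dam release | flood warning) = 0.188400/0.317340 ≈ 0.594

With the extra evidence:
P(flood warning | heavy upstream rainfall) = 0.68*0.7 + 0.85*0.3 = 0.476000 + 0.255000 = 0.731000
Of this, 0.255000 comes from 0.85*0.3 (the dam release=true cases).
Hence the posterior is 0.255000/0.731000 ≈ 0.349.
Conditioning on heavy upstream rainfall lowers the posterior on dam release: the classic explaining-away effect in a common-effect structure.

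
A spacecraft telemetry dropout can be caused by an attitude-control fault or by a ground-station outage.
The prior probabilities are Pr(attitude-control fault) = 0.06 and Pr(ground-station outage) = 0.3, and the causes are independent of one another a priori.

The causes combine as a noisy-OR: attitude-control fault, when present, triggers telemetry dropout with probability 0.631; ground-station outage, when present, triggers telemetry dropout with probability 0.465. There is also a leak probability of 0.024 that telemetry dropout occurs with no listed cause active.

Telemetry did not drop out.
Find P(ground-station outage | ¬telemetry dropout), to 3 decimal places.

Under noisy-OR, P(telemetry dropout | causes) = 1 − (1−0.024)·∏(1−qᵢ) over the active causes.
By total probability over the 4 (attitude-control fault, ground-station outage) configurations:
  P(¬telemetry dropout) = 0.976·0.94·0.7 + 0.52216·0.94·0.3 + 0.360144·0.06·0.7 + 0.192677·0.06·0.3
        = 0.642208 + 0.147249 + 0.015126 + 0.003468 = 0.808051
Keeping only the ground-station outage-present terms gives 0.150717, so
  P(ground-station outage | ¬telemetry dropout) = 0.150717 / 0.808051 ≈ 0.187

P(ground-station outage | ¬telemetry dropout) ≈ 0.187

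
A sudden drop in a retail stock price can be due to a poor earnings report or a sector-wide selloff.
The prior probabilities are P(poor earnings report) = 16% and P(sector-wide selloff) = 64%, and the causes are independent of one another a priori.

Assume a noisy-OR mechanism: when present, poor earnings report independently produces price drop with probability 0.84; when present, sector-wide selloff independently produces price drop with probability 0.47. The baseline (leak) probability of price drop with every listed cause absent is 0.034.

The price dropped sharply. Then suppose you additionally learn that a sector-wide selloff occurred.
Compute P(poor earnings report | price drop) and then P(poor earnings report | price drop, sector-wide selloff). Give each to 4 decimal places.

Under noisy-OR, P(price drop | causes) = 1 − (1−0.034)·∏(1−qᵢ) over the active causes.
Numerator (weight on configurations with poor earnings report): 0.048697 + 0.094012 = 0.142709
Normalizer over all consistent configurations: 0.034*0.84*0.36 + 0.48802*0.84*0.64 + 0.84544*0.16*0.36 + 0.918083*0.16*0.64 = 0.415351
Posterior = 0.142709 / 0.415351 ≈ 0.3436

Now also conditioning on sector-wide selloff=true:
Numerator (weight on configurations with poor earnings report): 0.918083×0.16 = 0.146893
Normalizer over all consistent configurations: 0.48802×0.84 + 0.918083×0.16 = 0.556830
Posterior = 0.146893 / 0.556830 ≈ 0.2638

P(poor earnings report | price drop) ≈ 0.3436; P(poor earnings report | price drop, sector-wide selloff) ≈ 0.2638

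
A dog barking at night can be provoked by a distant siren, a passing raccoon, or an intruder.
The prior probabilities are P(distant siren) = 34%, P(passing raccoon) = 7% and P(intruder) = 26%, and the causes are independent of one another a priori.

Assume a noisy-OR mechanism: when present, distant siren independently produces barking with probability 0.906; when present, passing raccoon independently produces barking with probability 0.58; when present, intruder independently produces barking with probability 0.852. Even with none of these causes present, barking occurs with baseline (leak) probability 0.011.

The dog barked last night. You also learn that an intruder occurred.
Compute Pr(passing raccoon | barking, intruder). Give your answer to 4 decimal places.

Under noisy-OR, P(barking | causes) = 1 − (1−0.011)·∏(1−qᵢ) over the active causes.
P(barking | intruder) = 0.853628·0.66·0.93 + 0.938524·0.66·0.07 + 0.986241·0.34·0.93 + 0.994221·0.34·0.07 = 0.523957 + 0.043360 + 0.311849 + 0.023662 = 0.902828
Restricting to configurations with passing raccoon present: 0.043360 + 0.023662 = 0.067022.
P(passing raccoon | barking, intruder) = 0.067022 / 0.902828 ≈ 0.0742

Pr(passing raccoon | barking, intruder) ≈ 0.0742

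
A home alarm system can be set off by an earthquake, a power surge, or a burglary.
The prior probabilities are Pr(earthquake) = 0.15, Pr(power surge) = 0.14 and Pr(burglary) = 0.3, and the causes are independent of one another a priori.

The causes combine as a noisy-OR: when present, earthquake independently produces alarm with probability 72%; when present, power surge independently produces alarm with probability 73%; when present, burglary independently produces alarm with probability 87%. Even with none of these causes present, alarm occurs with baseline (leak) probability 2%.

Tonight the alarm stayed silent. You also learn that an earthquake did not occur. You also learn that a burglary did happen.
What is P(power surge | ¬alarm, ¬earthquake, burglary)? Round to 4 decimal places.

P(power surge | ¬alarm, ¬earthquake, burglary) ≈ 0.0421

Under noisy-OR, P(alarm | causes) = 1 − (1−0.02)·∏(1−qᵢ) over the active causes.
Enumerate both values of power surge and weight by the priors:
  P(¬alarm | ¬earthquake, burglary) = 0.1274·0.86 + 0.034398·0.14
        = 0.109564 + 0.004816 = 0.114380
The terms with power surge present sum to 0.004816, so
  P(power surge | ¬alarm, ¬earthquake, burglary) = 0.004816 / 0.114380 ≈ 0.0421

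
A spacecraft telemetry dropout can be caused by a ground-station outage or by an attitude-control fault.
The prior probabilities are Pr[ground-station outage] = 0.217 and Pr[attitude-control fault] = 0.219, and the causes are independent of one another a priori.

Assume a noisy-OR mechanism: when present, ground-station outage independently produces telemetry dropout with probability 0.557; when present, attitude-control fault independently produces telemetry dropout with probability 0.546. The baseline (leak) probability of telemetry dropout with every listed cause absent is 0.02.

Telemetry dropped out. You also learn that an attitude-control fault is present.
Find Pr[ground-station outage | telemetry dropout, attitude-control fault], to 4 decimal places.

Under noisy-OR, P(telemetry dropout | causes) = 1 − (1−0.02)·∏(1−qᵢ) over the active causes.
Weight on ground-station outage=true, given the evidence: 0.8029·0.217 = 0.174229
The normalizing constant is 0.55508·0.783 + 0.8029·0.217 = 0.608857
P(ground-station outage | telemetry dropout, attitude-control fault) = 0.174229/0.608857 ≈ 0.2862

Pr[ground-station outage | telemetry dropout, attitude-control fault] ≈ 0.2862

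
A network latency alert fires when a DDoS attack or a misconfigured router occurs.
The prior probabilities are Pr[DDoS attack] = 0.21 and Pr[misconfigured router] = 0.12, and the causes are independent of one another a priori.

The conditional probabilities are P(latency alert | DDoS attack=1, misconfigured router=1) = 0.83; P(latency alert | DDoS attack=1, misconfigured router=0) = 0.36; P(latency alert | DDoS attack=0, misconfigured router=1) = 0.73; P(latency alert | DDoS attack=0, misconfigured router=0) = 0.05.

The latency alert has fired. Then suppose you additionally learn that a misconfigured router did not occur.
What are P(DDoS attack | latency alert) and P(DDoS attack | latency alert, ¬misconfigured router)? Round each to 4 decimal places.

P(latency alert) = 0.05·0.79·0.88 + 0.73·0.79·0.12 + 0.36·0.21·0.88 + 0.83·0.21·0.12 = 0.034760 + 0.069204 + 0.066528 + 0.020916 = 0.191408
Restricting to configurations with DDoS attack present: 0.066528 + 0.020916 = 0.087444.
Hence the posterior is 0.087444/0.191408 ≈ 0.4568.

Now condition on the additional information:
P(latency alert | ¬misconfigured router) = 0.05×0.79 + 0.36×0.21 = 0.039500 + 0.075600 = 0.115100
Restricting to configurations with DDoS attack present: 0.36×0.21 = 0.075600.
P(DDoS attack | latency alert, ¬misconfigured router) = 0.075600 / 0.115100 ≈ 0.6568

P(DDoS attack | latency alert) ≈ 0.4568; P(DDoS attack | latency alert, ¬misconfigured router) ≈ 0.6568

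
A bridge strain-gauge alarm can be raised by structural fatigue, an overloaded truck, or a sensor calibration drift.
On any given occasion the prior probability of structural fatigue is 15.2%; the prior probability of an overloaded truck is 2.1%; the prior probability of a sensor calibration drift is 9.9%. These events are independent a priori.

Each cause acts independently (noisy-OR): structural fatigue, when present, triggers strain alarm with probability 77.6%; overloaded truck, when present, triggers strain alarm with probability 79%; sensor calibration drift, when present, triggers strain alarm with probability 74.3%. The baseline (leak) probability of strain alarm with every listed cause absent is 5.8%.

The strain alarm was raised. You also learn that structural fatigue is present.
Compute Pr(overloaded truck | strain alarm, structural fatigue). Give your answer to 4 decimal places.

Under noisy-OR, P(strain alarm | causes) = 1 − (1−0.058)·∏(1−qᵢ) over the active causes.
P(strain alarm | structural fatigue) = 0.788992*0.979*0.901 + 0.945771*0.979*0.099 + 0.955688*0.021*0.901 + 0.988612*0.021*0.099 = 0.695953 + 0.091665 + 0.018083 + 0.002055 = 0.807756
The overloaded truck-present share is 0.018083 + 0.002055 = 0.020138.
P(overloaded truck | strain alarm, structural fatigue) = 0.020138 / 0.807756 ≈ 0.0249

Pr(overloaded truck | strain alarm, structural fatigue) ≈ 0.0249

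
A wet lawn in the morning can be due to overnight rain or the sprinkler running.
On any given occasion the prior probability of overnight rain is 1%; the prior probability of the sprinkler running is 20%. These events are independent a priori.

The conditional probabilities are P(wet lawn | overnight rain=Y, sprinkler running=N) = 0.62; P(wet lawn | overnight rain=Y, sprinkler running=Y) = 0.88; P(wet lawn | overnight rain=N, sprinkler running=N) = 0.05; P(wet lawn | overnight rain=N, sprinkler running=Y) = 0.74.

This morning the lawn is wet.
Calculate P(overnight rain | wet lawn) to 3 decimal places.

P(overnight rain | wet lawn) ≈ 0.035

P(wet lawn) = 0.05×0.99×0.8 + 0.74×0.99×0.2 + 0.62×0.01×0.8 + 0.88×0.01×0.2 = 0.039600 + 0.146520 + 0.004960 + 0.001760 = 0.192840
Of this, 0.006720 comes from 0.004960 + 0.001760 (the overnight rain=true cases).
P(overnight rain | wet lawn) = 0.006720 / 0.192840 ≈ 0.035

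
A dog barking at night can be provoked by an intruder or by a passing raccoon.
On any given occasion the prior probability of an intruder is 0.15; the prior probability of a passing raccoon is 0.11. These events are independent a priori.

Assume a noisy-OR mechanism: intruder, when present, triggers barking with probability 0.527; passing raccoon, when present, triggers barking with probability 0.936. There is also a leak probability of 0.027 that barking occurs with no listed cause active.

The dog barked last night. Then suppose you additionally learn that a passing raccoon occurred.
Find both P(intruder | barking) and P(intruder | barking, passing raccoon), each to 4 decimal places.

Under noisy-OR, P(barking | causes) = 1 − (1−0.027)·∏(1−qᵢ) over the active causes.
P(barking) = 0.027*0.85*0.89 + 0.937728*0.85*0.11 + 0.539771*0.15*0.89 + 0.970545*0.15*0.11 = 0.020425 + 0.087678 + 0.072059 + 0.016014 = 0.196176
Restricting to configurations with intruder present: 0.072059 + 0.016014 = 0.088073.
Hence the posterior is 0.088073/0.196176 ≈ 0.4489.

With the extra evidence:
Weight on intruder=true, given the evidence: 0.970545×0.15 = 0.145582
Denominator P(barking | passing raccoon): 0.937728×0.85 + 0.970545×0.15 = 0.942651
P(intruder | barking, passing raccoon) = 0.145582/0.942651 ≈ 0.1544
Conditioning on passing raccoon lowers the posterior on intruder: the classic explaining-away effect in a common-effect structure.

P(intruder | barking) ≈ 0.4489; P(intruder | barking, passing raccoon) ≈ 0.1544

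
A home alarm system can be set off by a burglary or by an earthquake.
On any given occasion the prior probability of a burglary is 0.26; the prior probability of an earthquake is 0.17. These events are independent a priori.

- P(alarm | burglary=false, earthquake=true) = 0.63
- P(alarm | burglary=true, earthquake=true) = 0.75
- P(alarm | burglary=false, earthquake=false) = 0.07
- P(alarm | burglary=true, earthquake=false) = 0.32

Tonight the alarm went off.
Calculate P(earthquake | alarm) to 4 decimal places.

P(earthquake | alarm) ≈ 0.5008

For the numerator, keep only earthquake=true terms: 0.079254 + 0.033150 = 0.112404
Normalizer over all consistent configurations: 0.07×0.74×0.83 + 0.63×0.74×0.17 + 0.32×0.26×0.83 + 0.75×0.26×0.17 = 0.224454
Posterior = 0.112404 / 0.224454 ≈ 0.5008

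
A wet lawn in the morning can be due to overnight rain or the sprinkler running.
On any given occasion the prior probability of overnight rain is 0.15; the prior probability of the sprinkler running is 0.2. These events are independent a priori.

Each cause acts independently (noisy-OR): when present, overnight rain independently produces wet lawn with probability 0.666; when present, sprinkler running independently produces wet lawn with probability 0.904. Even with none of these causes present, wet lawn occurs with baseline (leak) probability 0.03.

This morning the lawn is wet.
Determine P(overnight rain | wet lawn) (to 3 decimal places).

P(overnight rain | wet lawn) ≈ 0.387

Under noisy-OR, P(wet lawn | causes) = 1 − (1−0.03)·∏(1−qᵢ) over the active causes.
By total probability over the 4 (overnight rain, sprinkler running) configurations:
  P(wet lawn) = 0.03*0.85*0.8 + 0.90688*0.85*0.2 + 0.67602*0.15*0.8 + 0.968898*0.15*0.2
        = 0.020400 + 0.154170 + 0.081122 + 0.029067 = 0.284759
The terms with overnight rain present sum to 0.110189, so
  P(overnight rain | wet lawn) = 0.110189 / 0.284759 ≈ 0.387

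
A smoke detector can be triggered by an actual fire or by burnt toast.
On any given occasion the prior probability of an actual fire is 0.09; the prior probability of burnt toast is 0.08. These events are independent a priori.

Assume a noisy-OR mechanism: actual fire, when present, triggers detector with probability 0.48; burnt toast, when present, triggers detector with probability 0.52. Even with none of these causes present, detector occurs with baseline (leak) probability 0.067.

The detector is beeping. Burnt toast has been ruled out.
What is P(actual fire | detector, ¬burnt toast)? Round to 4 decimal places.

Under noisy-OR, P(detector | causes) = 1 − (1−0.067)·∏(1−qᵢ) over the active causes.
P(detector | ¬burnt toast) = 0.067*0.91 + 0.51484*0.09 = 0.060970 + 0.046336 = 0.107306
The actual fire-present share is 0.51484*0.09 = 0.046336.
So P(actual fire | detector, ¬burnt toast) = 0.046336/0.107306 ≈ 0.4318.

P(actual fire | detector, ¬burnt toast) ≈ 0.4318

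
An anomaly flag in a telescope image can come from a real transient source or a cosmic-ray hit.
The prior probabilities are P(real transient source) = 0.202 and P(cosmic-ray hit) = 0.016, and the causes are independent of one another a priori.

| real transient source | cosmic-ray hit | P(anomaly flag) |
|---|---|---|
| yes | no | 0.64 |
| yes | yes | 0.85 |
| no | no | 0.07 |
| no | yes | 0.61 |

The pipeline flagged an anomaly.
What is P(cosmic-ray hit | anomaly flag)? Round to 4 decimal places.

P(cosmic-ray hit | anomaly flag) ≈ 0.0547

Sum P(anomaly flag|·) weighted by the priors over the 4 (real transient source, cosmic-ray hit) configurations:
  P(anomaly flag) = 0.07×0.798×0.984 + 0.61×0.798×0.016 + 0.64×0.202×0.984 + 0.85×0.202×0.016
        = 0.054966 + 0.007788 + 0.127212 + 0.002747 = 0.192713
Keeping only the cosmic-ray hit-present terms gives 0.010535, so
  P(cosmic-ray hit | anomaly flag) = 0.010535 / 0.192713 ≈ 0.0547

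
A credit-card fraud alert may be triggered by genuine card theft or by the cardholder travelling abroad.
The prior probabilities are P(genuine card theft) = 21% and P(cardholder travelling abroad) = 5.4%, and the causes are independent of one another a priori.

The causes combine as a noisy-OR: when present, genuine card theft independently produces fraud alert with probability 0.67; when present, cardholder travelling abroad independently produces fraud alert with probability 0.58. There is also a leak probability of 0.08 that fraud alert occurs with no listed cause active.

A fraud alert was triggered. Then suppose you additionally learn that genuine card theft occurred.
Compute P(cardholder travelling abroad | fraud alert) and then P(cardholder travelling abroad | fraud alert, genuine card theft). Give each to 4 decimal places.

P(cardholder travelling abroad | fraud alert) ≈ 0.1540; P(cardholder travelling abroad | fraud alert, genuine card theft) ≈ 0.0667

Under noisy-OR, P(fraud alert | causes) = 1 − (1−0.08)·∏(1−qᵢ) over the active causes.
Sum P(fraud alert|·) weighted by the priors over the 4 (genuine card theft, cardholder travelling abroad) configurations:
  P(fraud alert) = 0.08·0.79·0.946 + 0.6136·0.79·0.054 + 0.6964·0.21·0.946 + 0.872488·0.21·0.054
        = 0.059787 + 0.026176 + 0.138347 + 0.009894 = 0.234204
The terms with cardholder travelling abroad present sum to 0.036070, so
  P(cardholder travelling abroad | fraud alert) = 0.036070 / 0.234204 ≈ 0.1540

With the extra evidence:
Enumerate both values of cardholder travelling abroad and weight by the priors:
  P(fraud alert | genuine card theft) = 0.6964×0.946 + 0.872488×0.054
        = 0.658794 + 0.047114 = 0.705908
The terms with cardholder travelling abroad present sum to 0.047114, so
  P(cardholder travelling abroad | fraud alert, genuine card theft) = 0.047114 / 0.705908 ≈ 0.0667
The drop from 0.1540 to 0.0667 is the explaining-away (discounting) effect.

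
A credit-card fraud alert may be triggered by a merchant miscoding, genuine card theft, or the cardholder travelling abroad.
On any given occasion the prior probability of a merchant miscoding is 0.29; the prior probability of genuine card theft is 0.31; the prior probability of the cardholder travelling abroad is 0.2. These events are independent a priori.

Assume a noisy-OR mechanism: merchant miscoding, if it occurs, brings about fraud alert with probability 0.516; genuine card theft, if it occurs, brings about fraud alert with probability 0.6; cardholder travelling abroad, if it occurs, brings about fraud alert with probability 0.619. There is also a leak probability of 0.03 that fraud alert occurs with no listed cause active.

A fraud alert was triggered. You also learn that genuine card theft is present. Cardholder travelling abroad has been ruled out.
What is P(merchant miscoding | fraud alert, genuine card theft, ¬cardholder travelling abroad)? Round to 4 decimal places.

Under noisy-OR, P(fraud alert | causes) = 1 − (1−0.03)·∏(1−qᵢ) over the active causes.
P(fraud alert | genuine card theft, ¬cardholder travelling abroad) = 0.612·0.71 + 0.812208·0.29 = 0.434520 + 0.235540 = 0.670060
Of this, 0.235540 comes from 0.812208·0.29 (the merchant miscoding=true cases).
Hence the posterior is 0.235540/0.670060 ≈ 0.3515.

P(merchant miscoding | fraud alert, genuine card theft, ¬cardholder travelling abroad) ≈ 0.3515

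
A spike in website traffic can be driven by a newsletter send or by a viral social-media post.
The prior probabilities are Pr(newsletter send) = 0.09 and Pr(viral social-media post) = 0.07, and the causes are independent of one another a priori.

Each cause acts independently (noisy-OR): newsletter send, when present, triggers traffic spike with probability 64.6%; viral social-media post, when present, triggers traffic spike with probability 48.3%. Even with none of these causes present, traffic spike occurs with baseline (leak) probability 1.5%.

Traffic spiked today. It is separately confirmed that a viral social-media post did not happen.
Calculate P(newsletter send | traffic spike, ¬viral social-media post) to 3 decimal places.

P(newsletter send | traffic spike, ¬viral social-media post) ≈ 0.811

Under noisy-OR, P(traffic spike | causes) = 1 − (1−0.015)·∏(1−qᵢ) over the active causes.
Numerator (weight on configurations with newsletter send): 0.65131*0.09 = 0.058618
The normalizing constant is 0.015*0.91 + 0.65131*0.09 = 0.072268
P(newsletter send | traffic spike, ¬viral social-media post) = 0.058618/0.072268 ≈ 0.811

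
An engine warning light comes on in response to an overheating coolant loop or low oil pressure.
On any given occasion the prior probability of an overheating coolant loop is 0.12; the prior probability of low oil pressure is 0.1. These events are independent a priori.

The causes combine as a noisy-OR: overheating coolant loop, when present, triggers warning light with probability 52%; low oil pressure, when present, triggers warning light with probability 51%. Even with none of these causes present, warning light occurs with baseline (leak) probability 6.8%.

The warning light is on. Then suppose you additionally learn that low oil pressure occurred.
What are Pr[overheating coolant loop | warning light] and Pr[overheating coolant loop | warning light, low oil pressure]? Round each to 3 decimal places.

Under noisy-OR, P(warning light | causes) = 1 − (1−0.068)·∏(1−qᵢ) over the active causes.
By total probability over the 4 (overheating coolant loop, low oil pressure) configurations:
  P(warning light) = 0.068×0.88×0.9 + 0.54332×0.88×0.1 + 0.55264×0.12×0.9 + 0.780794×0.12×0.1
        = 0.053856 + 0.047812 + 0.059685 + 0.009370 = 0.170723
The terms with overheating coolant loop present sum to 0.069055, so
  P(overheating coolant loop | warning light) = 0.069055 / 0.170723 ≈ 0.404

Now condition on the additional information:
Sum P(warning light|·) weighted by the priors over both values of overheating coolant loop:
  P(warning light | low oil pressure) = 0.54332·0.88 + 0.780794·0.12
        = 0.478122 + 0.093695 = 0.571817
Configurations with overheating coolant loop contribute 0.093695, so
  P(overheating coolant loop | warning light, low oil pressure) = 0.093695 / 0.571817 ≈ 0.164
This is intercausal reasoning (explaining away): once low oil pressure accounts for the warning light, overheating coolant loop becomes less likely.

Pr[overheating coolant loop | warning light] ≈ 0.404; Pr[overheating coolant loop | warning light, low oil pressure] ≈ 0.164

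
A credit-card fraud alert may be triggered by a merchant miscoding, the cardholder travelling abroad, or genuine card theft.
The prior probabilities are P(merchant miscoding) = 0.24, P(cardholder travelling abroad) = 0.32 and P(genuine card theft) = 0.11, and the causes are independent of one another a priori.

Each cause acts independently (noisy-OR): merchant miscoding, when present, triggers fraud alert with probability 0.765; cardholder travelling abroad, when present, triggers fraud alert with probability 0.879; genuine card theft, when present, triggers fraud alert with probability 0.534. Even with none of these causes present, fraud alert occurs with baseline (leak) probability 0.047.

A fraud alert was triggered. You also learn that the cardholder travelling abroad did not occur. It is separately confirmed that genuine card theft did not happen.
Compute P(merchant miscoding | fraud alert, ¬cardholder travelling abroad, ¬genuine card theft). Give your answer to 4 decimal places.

Under noisy-OR, P(fraud alert | causes) = 1 − (1−0.047)·∏(1−qᵢ) over the active causes.
Weight on merchant miscoding=true, given the evidence: 0.776045·0.24 = 0.186251
Denominator P(fraud alert | ¬cardholder travelling abroad, ¬genuine card theft): 0.047·0.76 + 0.776045·0.24 = 0.221971
Posterior = 0.186251 / 0.221971 ≈ 0.8391

P(merchant miscoding | fraud alert, ¬cardholder travelling abroad, ¬genuine card theft) ≈ 0.8391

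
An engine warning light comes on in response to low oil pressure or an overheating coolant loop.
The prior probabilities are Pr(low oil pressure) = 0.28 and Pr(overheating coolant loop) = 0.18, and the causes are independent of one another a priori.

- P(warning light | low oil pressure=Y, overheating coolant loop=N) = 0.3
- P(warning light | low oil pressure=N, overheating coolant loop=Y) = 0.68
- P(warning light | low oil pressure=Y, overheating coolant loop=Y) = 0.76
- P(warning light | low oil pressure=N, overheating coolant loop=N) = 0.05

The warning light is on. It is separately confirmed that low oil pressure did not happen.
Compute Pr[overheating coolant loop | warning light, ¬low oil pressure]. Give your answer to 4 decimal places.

Pr[overheating coolant loop | warning light, ¬low oil pressure] ≈ 0.7491

Sum P(warning light|·) weighted by the priors over both values of overheating coolant loop:
  P(warning light | ¬low oil pressure) = 0.05×0.82 + 0.68×0.18
        = 0.041000 + 0.122400 = 0.163400
Configurations with overheating coolant loop contribute 0.122400, so
  P(overheating coolant loop | warning light, ¬low oil pressure) = 0.122400 / 0.163400 ≈ 0.7491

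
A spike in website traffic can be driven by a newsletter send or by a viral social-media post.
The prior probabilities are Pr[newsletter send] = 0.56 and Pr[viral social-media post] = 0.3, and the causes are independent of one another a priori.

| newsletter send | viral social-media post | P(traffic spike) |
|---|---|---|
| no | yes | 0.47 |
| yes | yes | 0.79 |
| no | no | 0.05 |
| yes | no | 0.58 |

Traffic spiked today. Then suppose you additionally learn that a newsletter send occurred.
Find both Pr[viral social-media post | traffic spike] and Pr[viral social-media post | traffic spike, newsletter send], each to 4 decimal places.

P(traffic spike) = 0.05·0.44·0.7 + 0.47·0.44·0.3 + 0.58·0.56·0.7 + 0.79·0.56·0.3 = 0.015400 + 0.062040 + 0.227360 + 0.132720 = 0.437520
Restricting to configurations with viral social-media post present: 0.062040 + 0.132720 = 0.194760.
P(viral social-media post | traffic spike) = 0.194760 / 0.437520 ≈ 0.4451

With the extra evidence:
Sum P(traffic spike|·) weighted by the priors over both values of viral social-media post:
  P(traffic spike | newsletter send) = 0.58*0.7 + 0.79*0.3
        = 0.406000 + 0.237000 = 0.643000
The terms with viral social-media post present sum to 0.237000, so
  P(viral social-media post | traffic spike, newsletter send) = 0.237000 / 0.643000 ≈ 0.3686
The drop from 0.4451 to 0.3686 is the explaining-away (discounting) effect.

Pr[viral social-media post | traffic spike] ≈ 0.4451; Pr[viral social-media post | traffic spike, newsletter send] ≈ 0.3686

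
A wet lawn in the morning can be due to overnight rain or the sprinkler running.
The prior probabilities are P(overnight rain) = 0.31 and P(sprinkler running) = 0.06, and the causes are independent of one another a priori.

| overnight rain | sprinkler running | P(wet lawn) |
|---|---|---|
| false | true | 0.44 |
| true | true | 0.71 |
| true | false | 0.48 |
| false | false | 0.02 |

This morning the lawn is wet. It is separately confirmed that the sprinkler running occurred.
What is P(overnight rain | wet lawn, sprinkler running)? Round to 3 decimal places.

By total probability over both values of overnight rain:
  P(wet lawn | sprinkler running) = 0.44*0.69 + 0.71*0.31
        = 0.303600 + 0.220100 = 0.523700
Keeping only the overnight rain-present terms gives 0.220100, so
  P(overnight rain | wet lawn, sprinkler running) = 0.220100 / 0.523700 ≈ 0.420

P(overnight rain | wet lawn, sprinkler running) ≈ 0.420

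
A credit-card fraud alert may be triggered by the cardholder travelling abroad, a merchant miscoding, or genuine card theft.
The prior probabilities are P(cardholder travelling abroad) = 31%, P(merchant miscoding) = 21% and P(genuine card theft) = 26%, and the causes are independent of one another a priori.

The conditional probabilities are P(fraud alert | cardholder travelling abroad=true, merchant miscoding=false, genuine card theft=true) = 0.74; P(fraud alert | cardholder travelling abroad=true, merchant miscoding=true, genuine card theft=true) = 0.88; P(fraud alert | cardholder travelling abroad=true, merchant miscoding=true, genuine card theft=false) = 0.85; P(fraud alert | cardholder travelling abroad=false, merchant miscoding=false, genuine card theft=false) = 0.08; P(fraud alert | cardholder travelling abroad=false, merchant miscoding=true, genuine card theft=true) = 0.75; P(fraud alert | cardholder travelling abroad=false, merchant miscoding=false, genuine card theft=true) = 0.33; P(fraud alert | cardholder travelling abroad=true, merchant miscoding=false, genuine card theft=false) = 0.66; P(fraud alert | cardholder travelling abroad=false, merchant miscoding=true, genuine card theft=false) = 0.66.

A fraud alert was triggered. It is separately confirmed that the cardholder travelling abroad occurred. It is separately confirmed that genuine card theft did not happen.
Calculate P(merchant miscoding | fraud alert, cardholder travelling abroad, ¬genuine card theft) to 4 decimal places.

Weight on merchant miscoding=true, given the evidence: 0.85*0.21 = 0.178500
The normalizing constant is 0.66*0.79 + 0.85*0.21 = 0.699900
P(merchant miscoding | fraud alert, cardholder travelling abroad, ¬genuine card theft) = 0.178500/0.699900 ≈ 0.2550

P(merchant miscoding | fraud alert, cardholder travelling abroad, ¬genuine card theft) ≈ 0.2550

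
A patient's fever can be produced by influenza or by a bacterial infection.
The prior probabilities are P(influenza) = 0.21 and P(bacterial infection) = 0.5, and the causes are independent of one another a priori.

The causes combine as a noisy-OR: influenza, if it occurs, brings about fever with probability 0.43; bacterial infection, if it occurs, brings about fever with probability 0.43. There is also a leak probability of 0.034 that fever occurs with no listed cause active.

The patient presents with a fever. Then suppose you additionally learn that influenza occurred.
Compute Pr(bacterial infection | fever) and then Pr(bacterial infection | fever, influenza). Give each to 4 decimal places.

Under noisy-OR, P(fever | causes) = 1 − (1−0.034)·∏(1−qᵢ) over the active causes.
Numerator (weight on configurations with bacterial infection): 0.177505 + 0.072045 = 0.249550
Denominator P(fever): 0.034·0.79·0.5 + 0.44938·0.79·0.5 + 0.44938·0.21·0.5 + 0.686147·0.21·0.5 = 0.310165
P(bacterial infection | fever) = 0.249550/0.310165 ≈ 0.8046

Now also conditioning on influenza=true:
Weight on bacterial infection=true, given the evidence: 0.686147*0.5 = 0.343073
The normalizing constant is 0.44938*0.5 + 0.686147*0.5 = 0.567763
P(bacterial infection | fever, influenza) = 0.343073/0.567763 ≈ 0.6043
This is intercausal reasoning (explaining away): once influenza accounts for the fever, bacterial infection becomes less likely.

Pr(bacterial infection | fever) ≈ 0.8046; Pr(bacterial infection | fever, influenza) ≈ 0.6043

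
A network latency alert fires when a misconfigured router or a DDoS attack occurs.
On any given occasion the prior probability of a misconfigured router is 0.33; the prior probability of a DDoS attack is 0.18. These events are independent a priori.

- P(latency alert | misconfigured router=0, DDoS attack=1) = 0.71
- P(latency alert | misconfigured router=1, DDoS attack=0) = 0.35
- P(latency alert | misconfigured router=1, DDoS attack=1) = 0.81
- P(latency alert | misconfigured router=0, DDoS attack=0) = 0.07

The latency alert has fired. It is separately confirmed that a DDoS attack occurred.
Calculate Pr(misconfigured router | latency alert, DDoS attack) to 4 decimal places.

Pr(misconfigured router | latency alert, DDoS attack) ≈ 0.3598

Weight on misconfigured router=true, given the evidence: 0.81·0.33 = 0.267300
Normalizer over all consistent configurations: 0.71·0.67 + 0.81·0.33 = 0.743000
P(misconfigured router | latency alert, DDoS attack) = 0.267300/0.743000 ≈ 0.3598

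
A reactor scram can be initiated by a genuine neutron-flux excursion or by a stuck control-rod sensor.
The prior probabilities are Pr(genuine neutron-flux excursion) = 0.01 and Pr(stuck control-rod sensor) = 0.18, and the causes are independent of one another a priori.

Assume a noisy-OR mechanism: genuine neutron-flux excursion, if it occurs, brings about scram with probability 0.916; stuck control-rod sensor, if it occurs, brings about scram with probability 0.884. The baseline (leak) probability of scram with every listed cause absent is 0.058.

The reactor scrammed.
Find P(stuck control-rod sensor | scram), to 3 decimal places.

P(stuck control-rod sensor | scram) ≈ 0.746

Under noisy-OR, P(scram | causes) = 1 − (1−0.058)·∏(1−qᵢ) over the active causes.
P(scram) = 0.058*0.99*0.82 + 0.890728*0.99*0.18 + 0.920872*0.01*0.82 + 0.990821*0.01*0.18 = 0.047084 + 0.158728 + 0.007551 + 0.001783 = 0.215146
The stuck control-rod sensor-present share is 0.158728 + 0.001783 = 0.160511.
Hence the posterior is 0.160511/0.215146 ≈ 0.746.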